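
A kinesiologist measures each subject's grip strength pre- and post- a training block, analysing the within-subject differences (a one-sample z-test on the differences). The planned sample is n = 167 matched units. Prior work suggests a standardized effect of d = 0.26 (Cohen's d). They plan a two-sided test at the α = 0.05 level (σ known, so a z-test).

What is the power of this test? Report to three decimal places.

Noncentrality parameter: δ = d·√n = 0.26 × √167 = 3.3599
Two-sided α = 0.05 → critical value z_{0.025} = 1.960.
Power = Φ(δ − 1.960) + Φ(−δ − 1.960) = Φ(1.400) + Φ(-5.320) = 0.9192 + 0.0000 = 0.9192.

Power ≈ 0.919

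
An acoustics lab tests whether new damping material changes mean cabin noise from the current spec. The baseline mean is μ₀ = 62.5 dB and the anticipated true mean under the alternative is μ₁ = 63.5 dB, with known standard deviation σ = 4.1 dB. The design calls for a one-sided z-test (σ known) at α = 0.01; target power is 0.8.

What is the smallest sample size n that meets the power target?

Standardized effect: d = |μ₁ − μ₀| / σ = |63.5 − 62.5| / 4.1 = 0.2439
Set Φ(δ − 2.326) = 0.8; then δ − 2.326 = Φ⁻¹(0.8) = 0.842, giving δ = 3.168.
δ = d·√n ⇒ n = (δ/d)² = (3.168 / 0.2439)² = 168.71.
Round up to the next whole unit.

n = 169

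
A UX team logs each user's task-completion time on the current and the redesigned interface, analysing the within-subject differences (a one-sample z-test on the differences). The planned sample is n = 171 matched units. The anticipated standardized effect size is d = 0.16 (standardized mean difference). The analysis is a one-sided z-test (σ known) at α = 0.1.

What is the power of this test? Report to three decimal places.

Noncentrality parameter: δ = d·√n = 0.16 × √171 = 2.0923
Critical value for a one-sided test at α = 0.1: z_α = 1.282.
Power = P(Z > 1.282 − δ) = Φ(0.811) = 0.7912.

Power ≈ 0.791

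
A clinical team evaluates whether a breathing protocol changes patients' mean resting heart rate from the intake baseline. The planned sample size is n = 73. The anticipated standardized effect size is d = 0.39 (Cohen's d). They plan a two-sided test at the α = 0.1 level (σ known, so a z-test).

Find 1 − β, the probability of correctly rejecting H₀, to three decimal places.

Power ≈ 0.954

Noncentrality parameter: δ = d·√n = 0.39 × √73 = 3.3322
Critical value for a two-sided test at α = 0.1: z_{α/2} = 1.645.
Power = Φ(δ − 1.645) + Φ(−δ − 1.645) = Φ(1.687) + Φ(-4.977) = 0.9542 + 0.0000 = 0.9542.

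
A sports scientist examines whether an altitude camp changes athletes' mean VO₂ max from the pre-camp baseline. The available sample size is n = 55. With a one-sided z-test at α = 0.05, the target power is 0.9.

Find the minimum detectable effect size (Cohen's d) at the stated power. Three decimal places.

Need Φ(δ − 1.645) = 0.9, so δ = 1.645 + 1.282 = 2.926.
δ = d·√n ⇒ d = δ/√n = 2.926/√55 = 0.3946.

d ≈ 0.395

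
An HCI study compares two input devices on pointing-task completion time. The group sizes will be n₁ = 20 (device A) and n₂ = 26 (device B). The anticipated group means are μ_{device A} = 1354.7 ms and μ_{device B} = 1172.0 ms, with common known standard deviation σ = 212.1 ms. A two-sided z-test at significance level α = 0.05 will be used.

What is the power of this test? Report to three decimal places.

Standardized effect: d = |μ_{device A} − μ_{device B}| / σ = |1354.7 − 1172.0| / 212.1 = 0.8614
Noncentrality parameter: δ = d / √(1/n₁ + 1/n₂) = 0.8614 / √(1/20 + 1/26) = 2.8961
Critical value for a two-sided test at α = 0.05: z_{α/2} = 1.960.
Power = Φ(δ − 1.960) + Φ(−δ − 1.960) = Φ(0.936) + Φ(-4.856) = 0.8254 + 0.0000 = 0.8254.

Power ≈ 0.825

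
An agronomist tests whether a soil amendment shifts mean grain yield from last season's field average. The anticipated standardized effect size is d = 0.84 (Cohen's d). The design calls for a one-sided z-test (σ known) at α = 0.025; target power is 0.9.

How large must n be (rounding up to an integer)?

n = 15

For power 0.9 need Φ(δ − z_{0.025}) = 0.9, so δ = z_{0.025} + z_{0.10} = 1.960 + 1.282 = 3.242.
δ = d·√n ⇒ n = (δ/d)² = (3.242 / 0.84)² = 14.89.
Rounding up, n = 15.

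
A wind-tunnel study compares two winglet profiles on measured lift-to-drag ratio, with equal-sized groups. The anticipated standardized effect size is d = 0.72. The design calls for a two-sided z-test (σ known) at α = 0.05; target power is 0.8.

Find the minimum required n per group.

n = 31 per group

Set Φ(δ − 1.960) = 0.8; then δ − 1.960 = Φ⁻¹(0.8) = 0.842, giving δ = 2.802.
(Ignoring the negligible lower-tail rejection probability gives the usual closed-form inversion.)
δ = d·√(n/2) ⇒ n = 2(δ/d)² = 2 × (2.802 / 0.72)² = 30.28.
Rounding up, n = 31 per group.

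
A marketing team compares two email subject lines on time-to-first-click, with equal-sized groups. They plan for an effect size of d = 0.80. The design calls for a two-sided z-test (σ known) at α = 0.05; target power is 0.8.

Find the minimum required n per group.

n = 25 per group

For power 0.8 need Φ(δ − z_{0.025}) = 0.8, so δ = z_{0.025} + z_{0.20} = 1.960 + 0.842 = 2.802.
(Ignoring the negligible lower-tail rejection probability gives the usual closed-form inversion.)
δ = d·√(n/2) ⇒ n = 2(δ/d)² = 2 × (2.802 / 0.80)² = 24.53.
Rounding up, n = 25 per group.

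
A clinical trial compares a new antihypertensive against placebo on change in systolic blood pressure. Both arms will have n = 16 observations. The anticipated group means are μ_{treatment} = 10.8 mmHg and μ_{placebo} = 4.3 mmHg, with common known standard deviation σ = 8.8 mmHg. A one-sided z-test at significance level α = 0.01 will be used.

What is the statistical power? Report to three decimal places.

Power ≈ 0.406

Standardized effect: d = |μ_{treatment} − μ_{placebo}| / σ = |10.8 − 4.3| / 8.8 = 0.7386
Noncentrality parameter: λ = d·√(n/2) = 0.7386 × √(16/2) = 2.0892
Critical value for a one-sided test at α = 0.01: z_α = 2.326.
Power = Φ(λ − 2.326) = Φ(-0.237) = 0.4063.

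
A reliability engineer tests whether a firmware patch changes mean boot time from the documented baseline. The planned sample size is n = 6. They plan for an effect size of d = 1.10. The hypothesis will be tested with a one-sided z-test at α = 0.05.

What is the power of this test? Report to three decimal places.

Power ≈ 0.853

Noncentrality parameter: δ = d·√n = 1.10 × √6 = 2.6944
One-sided α = 0.05 → critical value z_{0.05} = 1.645.
Power = Φ(δ − 1.645) = Φ(1.050) = 0.8530.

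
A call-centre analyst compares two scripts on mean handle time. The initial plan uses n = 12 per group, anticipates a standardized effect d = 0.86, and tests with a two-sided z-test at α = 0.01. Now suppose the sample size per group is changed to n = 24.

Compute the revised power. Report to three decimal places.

Power ≈ 0.657

With n = 24 per group: δ = d·√(n/2) = 0.86 × √(24/2) = 2.9791. Critical value z_{0.005} = 2.576.
Revised power = Φ(δ − 2.576) + Φ(−δ − 2.576) = Φ(0.403) + Φ(-5.555) = 0.6566 + 0.0000 = 0.6566.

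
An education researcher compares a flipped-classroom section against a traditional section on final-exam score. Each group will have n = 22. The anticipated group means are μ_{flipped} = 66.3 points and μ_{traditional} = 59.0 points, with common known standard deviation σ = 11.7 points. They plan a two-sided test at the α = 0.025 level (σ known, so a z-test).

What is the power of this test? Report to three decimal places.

Standardized effect: d = |μ_{flipped} − μ_{traditional}| / σ = |66.3 − 59.0| / 11.7 = 0.6239
Noncentrality parameter: δ = d·√(n/2) = 0.6239 × √(22/2) = 2.0693
Critical value for a two-sided test at α = 0.025: z_{α/2} = 2.241.
Power = Φ(δ − 2.241) + Φ(−δ − 2.241) = Φ(-0.172) + Φ(-4.311) = 0.4317 + 0.0000 = 0.4317.

Power ≈ 0.432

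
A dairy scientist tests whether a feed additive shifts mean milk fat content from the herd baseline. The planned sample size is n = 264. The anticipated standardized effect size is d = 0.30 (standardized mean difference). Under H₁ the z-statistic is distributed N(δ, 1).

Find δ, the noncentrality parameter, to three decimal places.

δ ≈ 4.874

δ = d·√n = 0.30 × √264 = 4.8744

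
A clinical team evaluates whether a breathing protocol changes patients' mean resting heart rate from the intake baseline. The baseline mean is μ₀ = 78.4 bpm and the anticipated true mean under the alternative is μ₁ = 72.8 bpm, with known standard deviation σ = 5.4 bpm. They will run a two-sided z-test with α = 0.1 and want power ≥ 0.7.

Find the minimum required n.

n = 5

Standardized effect: d = |μ₁ − μ₀| / σ = |72.8 − 78.4| / 5.4 = 1.0370
For power 0.7 need Φ(δ − z_{0.05}) = 0.7, so δ = z_{0.05} + z_{0.30} = 1.645 + 0.524 = 2.169.
(Ignoring the negligible lower-tail rejection probability gives the usual closed-form inversion.)
δ = d·√n ⇒ n = (δ/d)² = (2.169 / 1.0370)² = 4.38.
Rounding up, n = 5.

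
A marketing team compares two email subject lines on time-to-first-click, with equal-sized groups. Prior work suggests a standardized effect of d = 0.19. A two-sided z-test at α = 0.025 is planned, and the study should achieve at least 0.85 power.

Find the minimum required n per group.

n = 596 per group

Set Φ(δ − 2.241) = 0.85; then δ − 2.241 = Φ⁻¹(0.85) = 1.036, giving δ = 3.278.
(The Φ(−δ − z_{α/2}) term is vanishingly small for δ > 0 and is dropped in the standard sample-size formula.)
δ = d·√(n/2) ⇒ n = 2(δ/d)² = 2 × (3.278 / 0.19)² = 595.25.
Round up to the next whole unit.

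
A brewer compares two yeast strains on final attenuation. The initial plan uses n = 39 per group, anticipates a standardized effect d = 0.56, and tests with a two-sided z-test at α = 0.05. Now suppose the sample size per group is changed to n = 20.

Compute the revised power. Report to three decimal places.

Power ≈ 0.425

With n = 20 per group: δ = d·√(n/2) = 0.56 × √(20/2) = 1.7709. Critical value z_{0.025} = 1.960.
Revised power = Φ(δ − 1.960) + Φ(−δ − 1.960) = Φ(-0.189) + Φ(-3.731) = 0.4250 + 0.0001 = 0.4251.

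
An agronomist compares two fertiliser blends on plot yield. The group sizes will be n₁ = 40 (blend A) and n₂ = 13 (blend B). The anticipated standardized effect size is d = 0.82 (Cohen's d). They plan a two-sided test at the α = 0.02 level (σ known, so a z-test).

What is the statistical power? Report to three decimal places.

Power ≈ 0.596

Noncentrality parameter: δ = d / √(1/n₁ + 1/n₂) = 0.82 / √(1/40 + 1/13) = 2.5685
Critical value for a two-sided test at α = 0.02: z_{α/2} = 2.326.
Power = Φ(δ − 2.326) + Φ(−δ − 2.326) = Φ(0.242) + Φ(-4.895) = 0.5957 + 0.0000 = 0.5957.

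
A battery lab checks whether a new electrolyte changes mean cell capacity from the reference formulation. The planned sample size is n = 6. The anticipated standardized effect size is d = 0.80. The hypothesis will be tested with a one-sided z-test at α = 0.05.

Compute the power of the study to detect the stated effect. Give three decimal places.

Power ≈ 0.624

Noncentrality parameter: δ = d·√n = 0.80 × √6 = 1.9596
One-sided α = 0.05 → critical value z_{0.05} = 1.645.
Power = Φ(δ − 1.645) = Φ(0.315) = 0.6235.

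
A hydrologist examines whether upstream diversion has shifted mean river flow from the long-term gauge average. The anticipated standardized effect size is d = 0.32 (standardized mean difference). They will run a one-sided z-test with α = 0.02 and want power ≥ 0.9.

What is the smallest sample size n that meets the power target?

n = 109

For power 0.9 need Φ(δ − z_{0.02}) = 0.9, so δ = z_{0.02} + z_{0.10} = 2.054 + 1.282 = 3.335.
δ = d·√n ⇒ n = (δ/d)² = (3.335 / 0.32)² = 108.64.
Round up to the next whole unit.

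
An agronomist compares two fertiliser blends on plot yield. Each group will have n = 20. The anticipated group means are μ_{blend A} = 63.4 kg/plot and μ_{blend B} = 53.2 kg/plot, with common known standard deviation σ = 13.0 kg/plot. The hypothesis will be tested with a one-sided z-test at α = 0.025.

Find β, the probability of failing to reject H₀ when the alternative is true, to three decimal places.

β ≈ 0.301

Standardized effect: d = |μ_{blend A} − μ_{blend B}| / σ = |63.4 − 53.2| / 13.0 = 0.7846
Noncentrality parameter: δ = d·√(n/2) = 0.7846 × √(20/2) = 2.4812
Critical value for a one-sided test at α = 0.025: z_α = 1.960.
Power = P(Z > 1.960 − δ) = Φ(0.521) = 0.6989.
Type II error: β = 1 − power = 1 − 0.6989 = 0.3011.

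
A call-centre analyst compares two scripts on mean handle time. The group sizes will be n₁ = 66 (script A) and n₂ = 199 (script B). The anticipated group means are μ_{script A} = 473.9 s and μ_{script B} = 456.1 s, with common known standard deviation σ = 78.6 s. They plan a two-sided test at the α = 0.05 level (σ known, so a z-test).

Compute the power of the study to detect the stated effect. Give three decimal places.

Standardized effect: d = |μ_{script A} − μ_{script B}| / σ = |473.9 − 456.1| / 78.6 = 0.2265
Noncentrality parameter: δ = d / √(1/n₁ + 1/n₂) = 0.2265 / √(1/66 + 1/199) = 1.5943
Two-sided α = 0.05 → critical value z_{0.025} = 1.960.
Power = Φ(δ − 1.960) + Φ(−δ − 1.960) = Φ(-0.366) + Φ(-3.554) = 0.3573 + 0.0002 = 0.3575.

Power ≈ 0.358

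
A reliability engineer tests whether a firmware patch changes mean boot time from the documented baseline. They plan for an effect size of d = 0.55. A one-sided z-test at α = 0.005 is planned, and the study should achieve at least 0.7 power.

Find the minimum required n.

n = 32

For power 0.7 need Φ(δ − z_{0.005}) = 0.7, so δ = z_{0.005} + z_{0.30} = 2.576 + 0.524 = 3.100.
δ = d·√n ⇒ n = (δ/d)² = (3.100 / 0.55)² = 31.77.
Round up to the next whole unit.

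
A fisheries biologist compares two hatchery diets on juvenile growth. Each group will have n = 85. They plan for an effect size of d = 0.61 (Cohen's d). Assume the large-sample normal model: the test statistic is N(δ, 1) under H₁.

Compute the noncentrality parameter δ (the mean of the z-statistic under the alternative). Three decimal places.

δ = d·√(n/2) = 0.61 × √(85/2) = 3.9767

δ ≈ 3.977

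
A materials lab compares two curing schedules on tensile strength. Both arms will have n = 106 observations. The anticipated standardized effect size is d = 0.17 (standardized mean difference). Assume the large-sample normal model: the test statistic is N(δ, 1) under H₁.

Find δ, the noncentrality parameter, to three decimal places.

δ ≈ 1.238

δ = d·√(n/2) = 0.17 × √(106/2) = 1.2376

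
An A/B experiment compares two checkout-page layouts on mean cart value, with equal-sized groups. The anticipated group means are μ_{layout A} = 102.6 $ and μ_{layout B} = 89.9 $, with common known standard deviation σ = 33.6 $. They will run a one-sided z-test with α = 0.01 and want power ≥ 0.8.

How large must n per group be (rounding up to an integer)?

Standardized effect: d = |μ_{layout A} − μ_{layout B}| / σ = |102.6 − 89.9| / 33.6 = 0.3780
Set Φ(δ − 2.326) = 0.8; then δ − 2.326 = Φ⁻¹(0.8) = 0.842, giving δ = 3.168.
δ = d·√(n/2) ⇒ n = 2(δ/d)² = 2 × (3.168 / 0.3780)² = 140.50.
Rounding up, n = 141 per group.

n = 141 per group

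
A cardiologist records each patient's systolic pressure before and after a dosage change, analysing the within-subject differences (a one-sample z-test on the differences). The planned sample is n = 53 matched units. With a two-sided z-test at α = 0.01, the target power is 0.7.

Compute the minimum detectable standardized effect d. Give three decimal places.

Required noncentrality: δ = z_{0.005} + z_{0.30} = 2.576 + 0.524 = 3.100.
(Lower-tail contribution to power is negligible for δ > 0.)
δ = d·√n ⇒ d = δ/√n = 3.100/√53 = 0.4258.

d ≈ 0.426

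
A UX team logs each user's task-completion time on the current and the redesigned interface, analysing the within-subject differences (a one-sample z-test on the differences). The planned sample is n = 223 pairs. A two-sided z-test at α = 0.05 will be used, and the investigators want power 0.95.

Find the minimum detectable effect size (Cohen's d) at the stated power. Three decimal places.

Need Φ(δ − 1.960) = 0.95, so δ = 1.960 + 1.645 = 3.605.
(Lower-tail contribution to power is negligible for δ > 0.)
δ = d·√n ⇒ d = δ/√n = 3.605/√223 = 0.2414.

d ≈ 0.241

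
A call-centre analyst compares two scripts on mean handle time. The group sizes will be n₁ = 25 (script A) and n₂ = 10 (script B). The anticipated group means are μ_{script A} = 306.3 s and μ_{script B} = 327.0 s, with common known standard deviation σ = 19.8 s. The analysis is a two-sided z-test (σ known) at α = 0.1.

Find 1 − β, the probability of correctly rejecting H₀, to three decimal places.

Power ≈ 0.875

Standardized effect: d = |μ_{script A} − μ_{script B}| / σ = |306.3 − 327.0| / 19.8 = 1.0455
Noncentrality parameter: δ = d / √(1/n₁ + 1/n₂) = 1.0455 / √(1/25 + 1/10) = 2.7941
Two-sided α = 0.1 → critical value z_{0.05} = 1.645.
Power = Φ(δ − 1.645) + Φ(−δ − 1.645) = Φ(1.149) + Φ(-4.439) = 0.8748 + 0.0000 = 0.8748.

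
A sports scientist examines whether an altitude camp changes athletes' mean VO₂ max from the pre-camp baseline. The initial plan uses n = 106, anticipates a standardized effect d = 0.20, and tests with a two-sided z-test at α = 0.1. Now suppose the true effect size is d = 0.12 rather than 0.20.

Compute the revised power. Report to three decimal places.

Power ≈ 0.343

With d = 0.12: δ = d·√n = 0.12 × √106 = 1.2355. Critical value z_{0.05} = 1.645.
Revised power = Φ(δ − 1.645) + Φ(−δ − 1.645) = Φ(-0.409) + Φ(-2.880) = 0.3411 + 0.0020 = 0.3431.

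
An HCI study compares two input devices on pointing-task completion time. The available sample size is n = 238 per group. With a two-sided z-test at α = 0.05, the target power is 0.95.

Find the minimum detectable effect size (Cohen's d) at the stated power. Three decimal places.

d ≈ 0.330

Need Φ(δ − 1.960) = 0.95, so δ = 1.960 + 1.645 = 3.605.
(Lower-tail contribution to power is negligible for δ > 0.)
δ = d·√(n/2) ⇒ d = δ/√(n/2) = 3.605/√(238/2) = 0.3305.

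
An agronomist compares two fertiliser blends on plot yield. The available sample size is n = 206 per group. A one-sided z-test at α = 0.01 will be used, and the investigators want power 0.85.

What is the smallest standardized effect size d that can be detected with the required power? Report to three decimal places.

Need Φ(δ − 2.326) = 0.85, so δ = 2.326 + 1.036 = 3.363.
δ = d·√(n/2) ⇒ d = δ/√(n/2) = 3.363/√(206/2) = 0.3313.

d ≈ 0.331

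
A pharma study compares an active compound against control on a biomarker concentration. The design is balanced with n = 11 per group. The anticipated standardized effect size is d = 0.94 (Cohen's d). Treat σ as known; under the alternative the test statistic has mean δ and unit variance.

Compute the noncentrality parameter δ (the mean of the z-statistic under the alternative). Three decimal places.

δ = d·√(n/2) = 0.94 × √(11/2) = 2.2045

δ ≈ 2.204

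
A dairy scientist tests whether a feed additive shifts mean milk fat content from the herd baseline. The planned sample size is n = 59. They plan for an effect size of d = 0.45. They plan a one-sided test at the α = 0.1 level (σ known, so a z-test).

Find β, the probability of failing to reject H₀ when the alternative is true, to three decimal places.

β ≈ 0.015

Noncentrality parameter: δ = d·√n = 0.45 × √59 = 3.4565
Critical value for a one-sided test at α = 0.1: z_α = 1.282.
Power = P(Z > 1.282 − δ) = Φ(2.175) = 0.9852.
Type II error: β = 1 − power = 1 − 0.9852 = 0.0148.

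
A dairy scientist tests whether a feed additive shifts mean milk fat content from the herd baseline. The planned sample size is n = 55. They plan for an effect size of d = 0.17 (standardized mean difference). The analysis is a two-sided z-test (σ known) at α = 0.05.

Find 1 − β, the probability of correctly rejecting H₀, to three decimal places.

Power ≈ 0.243

Noncentrality parameter: δ = d·√n = 0.17 × √55 = 1.2608
Critical value for a two-sided test at α = 0.05: z_{α/2} = 1.960.
Power = Φ(δ − 1.960) + Φ(−δ − 1.960) = Φ(-0.699) + Φ(-3.221) = 0.2422 + 0.0006 = 0.2428.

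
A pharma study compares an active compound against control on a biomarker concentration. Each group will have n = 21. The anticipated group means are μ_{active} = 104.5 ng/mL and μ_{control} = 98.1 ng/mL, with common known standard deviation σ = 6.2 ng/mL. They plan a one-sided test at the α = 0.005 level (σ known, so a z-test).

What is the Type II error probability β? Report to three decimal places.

Standardized effect: d = |μ_{active} − μ_{control}| / σ = |104.5 − 98.1| / 6.2 = 1.0323
Noncentrality parameter: δ = d·√(n/2) = 1.0323 × √(21/2) = 3.3449
One-sided α = 0.005 → critical value z_{0.005} = 2.576.
Power = Φ(δ − 2.576) = Φ(0.769) = 0.7791.
Type II error: β = 1 − power = 1 − 0.7791 = 0.2209.

β ≈ 0.221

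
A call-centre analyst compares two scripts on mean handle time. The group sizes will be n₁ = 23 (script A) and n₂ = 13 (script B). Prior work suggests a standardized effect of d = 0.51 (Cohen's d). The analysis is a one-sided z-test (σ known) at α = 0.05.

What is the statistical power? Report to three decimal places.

Noncentrality parameter: δ = d / √(1/n₁ + 1/n₂) = 0.51 / √(1/23 + 1/13) = 1.4698
One-sided α = 0.05 → critical value z_{0.05} = 1.645.
Power = Φ(δ − 1.645) = Φ(-0.175) = 0.4305.

Power ≈ 0.431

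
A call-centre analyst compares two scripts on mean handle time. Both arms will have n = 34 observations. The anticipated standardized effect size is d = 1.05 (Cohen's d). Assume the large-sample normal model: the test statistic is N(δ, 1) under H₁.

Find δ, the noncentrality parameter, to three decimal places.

δ ≈ 4.329

The noncentrality parameter scales effect size by the design's sample-size factor: δ = d·√(n/2) = 1.05 × √(34/2) = 4.3293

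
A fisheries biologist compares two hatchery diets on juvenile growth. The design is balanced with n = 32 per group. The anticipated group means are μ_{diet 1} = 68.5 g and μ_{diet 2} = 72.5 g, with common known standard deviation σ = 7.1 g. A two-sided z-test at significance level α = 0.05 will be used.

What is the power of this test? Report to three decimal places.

Power ≈ 0.615

Standardized effect: d = |μ_{diet 1} − μ_{diet 2}| / σ = |68.5 − 72.5| / 7.1 = 0.5634
Noncentrality parameter: δ = d·√(n/2) = 0.5634 × √(32/2) = 2.2535
Critical value for a two-sided test at α = 0.05: z_{α/2} = 1.960.
Power = Φ(δ − 1.960) + Φ(−δ − 1.960) = Φ(0.294) + Φ(-4.213) = 0.6155 + 0.0000 = 0.6155.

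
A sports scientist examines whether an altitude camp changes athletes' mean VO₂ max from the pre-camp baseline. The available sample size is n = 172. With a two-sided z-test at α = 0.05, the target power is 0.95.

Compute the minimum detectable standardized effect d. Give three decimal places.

d ≈ 0.275

Required noncentrality: δ = z_{0.025} + z_{0.05} = 1.960 + 1.645 = 3.605.
(The second rejection-region term Φ(−δ − z_{α/2}) is negligible and dropped.)
δ = d·√n ⇒ d = δ/√n = 3.605/√172 = 0.2749.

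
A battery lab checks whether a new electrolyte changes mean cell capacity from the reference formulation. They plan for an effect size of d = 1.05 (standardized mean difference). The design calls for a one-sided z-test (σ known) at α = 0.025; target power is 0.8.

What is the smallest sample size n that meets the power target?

For power 0.8 need Φ(δ − z_{0.025}) = 0.8, so δ = z_{0.025} + z_{0.20} = 1.960 + 0.842 = 2.802.
δ = d·√n ⇒ n = (δ/d)² = (2.802 / 1.05)² = 7.12.
Rounding up, n = 8.

n = 8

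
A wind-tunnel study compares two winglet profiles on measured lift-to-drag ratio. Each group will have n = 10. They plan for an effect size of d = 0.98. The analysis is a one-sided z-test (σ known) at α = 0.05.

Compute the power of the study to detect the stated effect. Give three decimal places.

Noncentrality parameter: δ = d·√(n/2) = 0.98 × √(10/2) = 2.1913
One-sided α = 0.05 → critical value z_{0.05} = 1.645.
Power = Φ(δ − 1.645) = Φ(0.546) = 0.7076.

Power ≈ 0.708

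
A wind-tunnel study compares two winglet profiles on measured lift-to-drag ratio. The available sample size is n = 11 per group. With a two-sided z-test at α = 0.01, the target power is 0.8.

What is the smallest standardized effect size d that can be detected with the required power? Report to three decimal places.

Required noncentrality: δ = z_{0.005} + z_{0.20} = 2.576 + 0.842 = 3.417.
(Lower-tail contribution to power is negligible for δ > 0.)
δ = d·√(n/2) ⇒ d = δ/√(n/2) = 3.417/√(11/2) = 1.4572.

d ≈ 1.457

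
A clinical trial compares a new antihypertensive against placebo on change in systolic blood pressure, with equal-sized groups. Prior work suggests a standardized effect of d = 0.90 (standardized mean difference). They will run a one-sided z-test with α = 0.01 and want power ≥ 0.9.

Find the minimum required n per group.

For power 0.9 need Φ(δ − z_{0.01}) = 0.9, so δ = z_{0.01} + z_{0.10} = 2.326 + 1.282 = 3.608.
δ = d·√(n/2) ⇒ n = 2(δ/d)² = 2 × (3.608 / 0.90)² = 32.14.
Round up to the next whole unit.

n = 33 per group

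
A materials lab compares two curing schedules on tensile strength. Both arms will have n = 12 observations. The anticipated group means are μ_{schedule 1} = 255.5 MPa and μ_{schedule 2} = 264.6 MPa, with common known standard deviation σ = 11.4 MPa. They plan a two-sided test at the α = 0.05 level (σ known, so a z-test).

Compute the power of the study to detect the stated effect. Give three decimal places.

Standardized effect: d = |μ_{schedule 1} − μ_{schedule 2}| / σ = |255.5 − 264.6| / 11.4 = 0.7982
Noncentrality parameter: δ = d·√(n/2) = 0.7982 × √(12/2) = 1.9553
Critical value for a two-sided test at α = 0.05: z_{α/2} = 1.960.
Power = Φ(δ − 1.960) + Φ(−δ − 1.960) = Φ(-0.005) + Φ(-3.915) = 0.4981 + 0.0000 = 0.4982.

Power ≈ 0.498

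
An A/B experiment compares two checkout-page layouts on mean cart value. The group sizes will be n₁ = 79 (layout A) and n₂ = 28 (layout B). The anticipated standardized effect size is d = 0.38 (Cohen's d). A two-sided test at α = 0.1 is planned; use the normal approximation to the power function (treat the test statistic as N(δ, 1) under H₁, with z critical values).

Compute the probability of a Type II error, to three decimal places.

β ≈ 0.467

Noncentrality parameter: δ = d / √(1/n₁ + 1/n₂) = 0.38 / √(1/79 + 1/28) = 1.7278
Two-sided α = 0.1 → critical value z_{0.05} = 1.645.
Power = Φ(δ − 1.645) + Φ(−δ − 1.645) = Φ(0.083) + Φ(-3.373) = 0.5330 + 0.0004 = 0.5334.
Type II error: β = 1 − power = 1 − 0.5334 = 0.4666.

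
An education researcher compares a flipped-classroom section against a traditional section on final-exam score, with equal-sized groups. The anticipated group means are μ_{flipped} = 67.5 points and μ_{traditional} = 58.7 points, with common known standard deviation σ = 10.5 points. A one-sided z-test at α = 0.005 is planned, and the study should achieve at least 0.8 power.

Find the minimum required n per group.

Standardized effect: d = |μ_{flipped} − μ_{traditional}| / σ = |67.5 − 58.7| / 10.5 = 0.8381
For power 0.8 need Φ(δ − z_{0.005}) = 0.8, so δ = z_{0.005} + z_{0.20} = 2.576 + 0.842 = 3.417.
δ = d·√(n/2) ⇒ n = 2(δ/d)² = 2 × (3.417 / 0.8381)² = 33.25.
Rounding up, n = 34 per group.

n = 34 per group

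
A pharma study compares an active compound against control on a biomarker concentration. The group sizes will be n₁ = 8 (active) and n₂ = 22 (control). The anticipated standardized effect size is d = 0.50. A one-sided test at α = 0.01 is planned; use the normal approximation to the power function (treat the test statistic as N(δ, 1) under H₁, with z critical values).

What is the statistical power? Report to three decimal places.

Noncentrality parameter: δ = d / √(1/n₁ + 1/n₂) = 0.50 / √(1/8 + 1/22) = 1.2111
Critical value for a one-sided test at α = 0.01: z_α = 2.326.
Power = P(Z > 2.326 − δ) = Φ(-1.115) = 0.1324.

Power ≈ 0.132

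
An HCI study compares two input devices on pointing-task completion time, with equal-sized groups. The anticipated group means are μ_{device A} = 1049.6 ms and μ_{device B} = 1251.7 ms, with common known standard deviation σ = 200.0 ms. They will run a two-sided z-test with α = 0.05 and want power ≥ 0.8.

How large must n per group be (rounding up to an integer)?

Standardized effect: d = |μ_{device A} − μ_{device B}| / σ = |1049.6 − 1251.7| / 200.0 = 1.0105
For power 0.8 need Φ(δ − z_{0.025}) = 0.8, so δ = z_{0.025} + z_{0.20} = 1.960 + 0.842 = 2.802.
(For δ > 0 the lower-tail rejection region contributes negligibly to power, so the one-term inversion is standard.)
δ = d·√(n/2) ⇒ n = 2(δ/d)² = 2 × (2.802 / 1.0105)² = 15.37.
Rounding up, n = 16 per group.

n = 16 per group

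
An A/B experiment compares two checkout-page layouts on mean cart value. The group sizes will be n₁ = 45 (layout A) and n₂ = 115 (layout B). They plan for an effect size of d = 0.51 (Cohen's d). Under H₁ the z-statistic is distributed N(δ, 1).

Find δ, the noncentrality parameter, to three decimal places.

δ ≈ 2.900

The noncentrality parameter scales effect size by the design's sample-size factor: δ = d / √(1/n₁ + 1/n₂) = 0.51 / √(1/45 + 1/115) = 2.9004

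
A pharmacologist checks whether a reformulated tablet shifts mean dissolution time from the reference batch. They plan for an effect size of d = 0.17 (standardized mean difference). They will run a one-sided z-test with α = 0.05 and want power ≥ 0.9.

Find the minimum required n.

n = 297

Set Φ(δ − 1.645) = 0.9; then δ − 1.645 = Φ⁻¹(0.9) = 1.282, giving δ = 2.926.
δ = d·√n ⇒ n = (δ/d)² = (2.926 / 0.17)² = 296.33.
Rounding up, n = 297.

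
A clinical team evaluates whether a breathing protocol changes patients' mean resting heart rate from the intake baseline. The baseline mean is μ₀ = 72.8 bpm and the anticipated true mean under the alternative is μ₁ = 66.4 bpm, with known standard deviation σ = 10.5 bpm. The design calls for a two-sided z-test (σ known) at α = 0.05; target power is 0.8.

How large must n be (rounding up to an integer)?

Standardized effect: d = |μ₁ − μ₀| / σ = |66.4 − 72.8| / 10.5 = 0.6095
For power 0.8 need Φ(δ − z_{0.025}) = 0.8, so δ = z_{0.025} + z_{0.20} = 1.960 + 0.842 = 2.802.
(For δ > 0 the lower-tail rejection region contributes negligibly to power, so the one-term inversion is standard.)
δ = d·√n ⇒ n = (δ/d)² = (2.802 / 0.6095)² = 21.13.
Rounding up, n = 22.

n = 22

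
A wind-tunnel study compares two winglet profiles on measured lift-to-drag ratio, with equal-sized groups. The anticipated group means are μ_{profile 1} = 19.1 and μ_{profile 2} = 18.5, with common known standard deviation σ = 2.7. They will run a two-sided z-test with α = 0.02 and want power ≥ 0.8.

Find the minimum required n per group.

Standardized effect: d = |μ_{profile 1} − μ_{profile 2}| / σ = |19.1 − 18.5| / 2.7 = 0.2222
For power 0.8 need Φ(δ − z_{0.01}) = 0.8, so δ = z_{0.01} + z_{0.20} = 2.326 + 0.842 = 3.168.
(The Φ(−δ − z_{α/2}) term is vanishingly small for δ > 0 and is dropped in the standard sample-size formula.)
δ = d·√(n/2) ⇒ n = 2(δ/d)² = 2 × (3.168 / 0.2222)² = 406.46.
Rounding up, n = 407 per group.

n = 407 per group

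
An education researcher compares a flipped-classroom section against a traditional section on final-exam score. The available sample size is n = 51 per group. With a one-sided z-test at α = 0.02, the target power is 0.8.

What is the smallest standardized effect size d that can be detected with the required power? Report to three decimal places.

d ≈ 0.573

Required noncentrality: δ = z_{0.02} + z_{0.20} = 2.054 + 0.842 = 2.895.
δ = d·√(n/2) ⇒ d = δ/√(n/2) = 2.895/√(51/2) = 0.5734.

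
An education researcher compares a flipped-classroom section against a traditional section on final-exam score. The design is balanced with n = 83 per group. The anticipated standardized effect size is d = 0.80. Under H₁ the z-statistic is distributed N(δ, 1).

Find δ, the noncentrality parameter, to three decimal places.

δ ≈ 5.154

δ = d·√(n/2) = 0.80 × √(83/2) = 5.1536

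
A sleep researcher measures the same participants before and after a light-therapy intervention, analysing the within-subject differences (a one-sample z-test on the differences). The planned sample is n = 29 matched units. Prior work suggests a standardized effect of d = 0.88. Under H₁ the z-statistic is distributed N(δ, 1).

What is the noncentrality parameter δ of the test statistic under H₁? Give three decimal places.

δ = d·√n = 0.88 × √29 = 4.7389

δ ≈ 4.739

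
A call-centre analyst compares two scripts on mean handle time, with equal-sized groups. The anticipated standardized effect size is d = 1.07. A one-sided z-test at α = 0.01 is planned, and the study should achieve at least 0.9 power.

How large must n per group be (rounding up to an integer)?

n = 23 per group

For power 0.9 need Φ(δ − z_{0.01}) = 0.9, so δ = z_{0.01} + z_{0.10} = 2.326 + 1.282 = 3.608.
δ = d·√(n/2) ⇒ n = 2(δ/d)² = 2 × (3.608 / 1.07)² = 22.74.
Round up to the next whole unit.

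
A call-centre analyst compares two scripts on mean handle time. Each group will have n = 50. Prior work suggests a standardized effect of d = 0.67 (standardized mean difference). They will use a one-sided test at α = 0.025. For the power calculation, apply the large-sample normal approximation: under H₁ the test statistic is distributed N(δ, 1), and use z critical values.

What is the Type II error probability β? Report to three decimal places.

Noncentrality parameter: δ = d·√(n/2) = 0.67 × √(50/2) = 3.3500
One-sided α = 0.025 → critical value z_{0.025} = 1.960.
Power = P(Z > 1.960 − δ) = Φ(1.390) = 0.9177.
Type II error: β = 1 − power = 1 − 0.9177 = 0.0823.

β ≈ 0.082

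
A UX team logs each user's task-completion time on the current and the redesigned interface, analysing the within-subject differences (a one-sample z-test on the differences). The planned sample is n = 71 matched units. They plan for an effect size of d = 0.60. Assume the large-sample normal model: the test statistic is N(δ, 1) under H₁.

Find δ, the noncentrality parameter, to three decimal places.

δ = d·√n = 0.60 × √71 = 5.0557

δ ≈ 5.056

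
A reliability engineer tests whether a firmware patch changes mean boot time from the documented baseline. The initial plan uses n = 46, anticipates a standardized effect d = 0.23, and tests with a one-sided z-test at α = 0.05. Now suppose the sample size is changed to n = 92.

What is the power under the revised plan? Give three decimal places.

Power ≈ 0.713

With n = 92: δ = d·√n = 0.23 × √92 = 2.2061. Critical value z_{0.05} = 1.645.
Revised power = P(Z > 1.645 − δ) = Φ(0.561) = 0.7127.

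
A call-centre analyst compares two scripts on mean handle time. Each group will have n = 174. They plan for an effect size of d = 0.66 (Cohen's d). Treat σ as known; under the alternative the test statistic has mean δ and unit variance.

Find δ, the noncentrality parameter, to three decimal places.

δ ≈ 6.156

The noncentrality parameter scales effect size by the design's sample-size factor: δ = d·√(n/2) = 0.66 × √(174/2) = 6.1561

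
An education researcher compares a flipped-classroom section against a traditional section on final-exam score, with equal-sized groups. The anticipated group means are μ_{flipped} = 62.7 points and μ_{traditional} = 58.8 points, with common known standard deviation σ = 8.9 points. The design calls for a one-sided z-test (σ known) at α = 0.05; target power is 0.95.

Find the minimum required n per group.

Standardized effect: d = |μ_{flipped} − μ_{traditional}| / σ = |62.7 − 58.8| / 8.9 = 0.4382
For power 0.95 need Φ(δ − z_{0.05}) = 0.95, so δ = z_{0.05} + z_{0.05} = 1.645 + 1.645 = 3.290.
δ = d·√(n/2) ⇒ n = 2(δ/d)² = 2 × (3.290 / 0.4382)² = 112.72.
Rounding up, n = 113 per group.

n = 113 per group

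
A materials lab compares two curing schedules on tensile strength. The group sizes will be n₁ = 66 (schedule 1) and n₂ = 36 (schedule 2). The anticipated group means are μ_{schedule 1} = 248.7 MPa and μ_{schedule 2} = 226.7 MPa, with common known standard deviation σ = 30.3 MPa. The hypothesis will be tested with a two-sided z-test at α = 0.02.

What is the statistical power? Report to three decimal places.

Power ≈ 0.881

Standardized effect: d = |μ_{schedule 1} − μ_{schedule 2}| / σ = |248.7 − 226.7| / 30.3 = 0.7261
Noncentrality parameter: δ = d / √(1/n₁ + 1/n₂) = 0.7261 / √(1/66 + 1/36) = 3.5043
Critical value for a two-sided test at α = 0.02: z_{α/2} = 2.326.
Power = Φ(δ − 2.326) + Φ(−δ − 2.326) = Φ(1.178) + Φ(-5.831) = 0.8806 + 0.0000 = 0.8806.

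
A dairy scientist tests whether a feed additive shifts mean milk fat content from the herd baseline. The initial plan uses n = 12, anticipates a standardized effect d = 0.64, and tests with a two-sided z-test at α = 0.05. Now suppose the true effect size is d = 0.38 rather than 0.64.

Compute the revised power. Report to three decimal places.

With d = 0.38: δ = d·√n = 0.38 × √12 = 1.3164. Critical value z_{0.025} = 1.960.
Revised power = Φ(δ − 1.960) + Φ(−δ − 1.960) = Φ(-0.644) + Φ(-3.276) = 0.2599 + 0.0005 = 0.2604.

Power ≈ 0.260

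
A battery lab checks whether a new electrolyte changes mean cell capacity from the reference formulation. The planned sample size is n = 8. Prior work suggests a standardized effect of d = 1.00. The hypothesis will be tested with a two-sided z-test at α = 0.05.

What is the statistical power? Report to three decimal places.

Power ≈ 0.807

Noncentrality parameter: λ = d·√n = 1.00 × √8 = 2.8284
Critical value for a two-sided test at α = 0.05: z_{α/2} = 1.960.
Power = Φ(λ − 1.960) + Φ(−λ − 1.960) = Φ(0.868) + Φ(-4.788) = 0.8074 + 0.0000 = 0.8074.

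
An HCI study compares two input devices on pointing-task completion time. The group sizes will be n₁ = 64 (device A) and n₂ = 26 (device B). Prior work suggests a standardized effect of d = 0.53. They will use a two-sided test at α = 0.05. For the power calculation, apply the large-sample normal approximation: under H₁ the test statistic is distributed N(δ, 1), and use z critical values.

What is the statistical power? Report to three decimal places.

Power ≈ 0.625

Noncentrality parameter: δ = d / √(1/n₁ + 1/n₂) = 0.53 / √(1/64 + 1/26) = 2.2789
Critical value for a two-sided test at α = 0.05: z_{α/2} = 1.960.
Power = Φ(δ − 1.960) + Φ(−δ − 1.960) = Φ(0.319) + Φ(-4.239) = 0.6251 + 0.0000 = 0.6251.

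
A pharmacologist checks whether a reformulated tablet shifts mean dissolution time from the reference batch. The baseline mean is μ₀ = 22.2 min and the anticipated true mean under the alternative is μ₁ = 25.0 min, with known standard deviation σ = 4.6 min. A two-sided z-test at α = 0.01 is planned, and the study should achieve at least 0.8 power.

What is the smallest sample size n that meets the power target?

Standardized effect: d = |μ₁ − μ₀| / σ = |25.0 − 22.2| / 4.6 = 0.6087
Set Φ(δ − 2.576) = 0.8; then δ − 2.576 = Φ⁻¹(0.8) = 0.842, giving δ = 3.417.
(For δ > 0 the lower-tail rejection region contributes negligibly to power, so the one-term inversion is standard.)
δ = d·√n ⇒ n = (δ/d)² = (3.417 / 0.6087)² = 31.52.
Rounding up, n = 32.

n = 32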